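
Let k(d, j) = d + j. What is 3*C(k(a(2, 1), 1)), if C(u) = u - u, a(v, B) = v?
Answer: 0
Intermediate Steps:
C(u) = 0
3*C(k(a(2, 1), 1)) = 3*0 = 0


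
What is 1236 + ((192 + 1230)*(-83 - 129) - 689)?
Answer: -300917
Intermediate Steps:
1236 + ((192 + 1230)*(-83 - 129) - 689) = 1236 + (1422*(-212) - 689) = 1236 + (-301464 - 689) = 1236 - 302153 = -300917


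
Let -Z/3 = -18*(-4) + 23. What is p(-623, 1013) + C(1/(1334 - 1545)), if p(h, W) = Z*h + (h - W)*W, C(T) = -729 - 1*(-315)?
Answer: -1480127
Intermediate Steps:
Z = -285 (Z = -3*(-18*(-4) + 23) = -3*(72 + 23) = -3*95 = -285)
C(T) = -414 (C(T) = -729 + 315 = -414)
p(h, W) = -285*h + W*(h - W) (p(h, W) = -285*h + (h - W)*W = -285*h + W*(h - W))
p(-623, 1013) + C(1/(1334 - 1545)) = (-1*1013² - 285*(-623) + 1013*(-623)) - 414 = (-1*1026169 + 177555 - 631099) - 414 = (-1026169 + 177555 - 631099) - 414 = -1479713 - 414 = -1480127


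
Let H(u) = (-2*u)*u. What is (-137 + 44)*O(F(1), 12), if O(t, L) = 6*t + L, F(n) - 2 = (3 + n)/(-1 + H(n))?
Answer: -1488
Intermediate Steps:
H(u) = -2*u²
F(n) = 2 + (3 + n)/(-1 - 2*n²)
O(t, L) = L + 6*t
(-137 + 44)*O(F(1), 12) = (-137 + 44)*(12 + 6*((-1 - 1*1 + 4*1²)/(1 + 2*1²))) = -93*(12 + 6*((-1 - 1 + 4*1)/(1 + 2*1))) = -93*(12 + 6*((-1 - 1 + 4)/(1 + 2))) = -93*(12 + 6*(2/3)) = -93*(12 + 6*((⅓)*2)) = -93*(12 + 6*(⅔)) = -93*(12 + 4) = -93*16 = -1488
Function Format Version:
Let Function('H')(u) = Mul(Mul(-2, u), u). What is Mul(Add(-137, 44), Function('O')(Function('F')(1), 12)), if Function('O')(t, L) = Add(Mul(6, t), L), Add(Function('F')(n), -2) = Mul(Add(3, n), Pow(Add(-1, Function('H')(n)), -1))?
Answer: -1488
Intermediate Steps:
Function('H')(u) = Mul(-2, Pow(u, 2))
Function('F')(n) = Add(2, Mul(Pow(Add(-1, Mul(-2, Pow(n, 2))), -1), Add(3, n))) (Function('F')(n) = Add(2, Mul(Add(3, n), Pow(Add(-1, Mul(-2, Pow(n, 2))), -1))) = Add(2, Mul(Pow(Add(-1, Mul(-2, Pow(n, 2))), -1), Add(3, n))))
Function('O')(t, L) = Add(L, Mul(6, t))
Mul(Add(-137, 44), Function('O')(Function('F')(1), 12)) = Mul(Add(-137, 44), Add(12, Mul(6, Mul(Pow(Add(1, Mul(2, Pow(1, 2))), -1), Add(-1, Mul(-1, 1), Mul(4, Pow(1, 2))))))) = Mul(-93, Add(12, Mul(6, Mul(Pow(Add(1, Mul(2, 1)), -1), Add(-1, -1, Mul(4, 1)))))) = Mul(-93, Add(12, Mul(6, Mul(Pow(Add(1, 2), -1), Add(-1, -1, 4))))) = Mul(-93, Add(12, Mul(6, Mul(Pow(3, -1), 2)))) = Mul(-93, Add(12, Mul(6, Mul(Rational(1, 3), 2)))) = Mul(-93, Add(12, Mul(6, Rational(2, 3)))) = Mul(-93, Add(12, 4)) = Mul(-93, 16) = -1488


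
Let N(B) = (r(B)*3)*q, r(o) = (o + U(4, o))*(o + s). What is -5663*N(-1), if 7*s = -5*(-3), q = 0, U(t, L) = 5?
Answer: 0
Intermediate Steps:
s = 15/7 (s = (-5*(-3))/7 = (⅐)*15 = 15/7 ≈ 2.1429)
r(o) = (5 + o)*(15/7 + o) (r(o) = (o + 5)*(o + 15/7) = (5 + o)*(15/7 + o))
N(B) = 0 (N(B) = ((75/7 + B² + 50*B/7)*3)*0 = (225/7 + 3*B² + 150*B/7)*0 = 0)
-5663*N(-1) = -5663*0 = 0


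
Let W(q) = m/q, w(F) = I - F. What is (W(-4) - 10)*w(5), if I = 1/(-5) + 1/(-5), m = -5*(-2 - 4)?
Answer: 189/2 ≈ 94.500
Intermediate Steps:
m = 30 (m = -5*(-6) = 30)
I = -⅖ (I = 1*(-⅕) + 1*(-⅕) = -⅕ - ⅕ = -⅖ ≈ -0.40000)
w(F) = -⅖ - F
W(q) = 30/q
(W(-4) - 10)*w(5) = (30/(-4) - 10)*(-⅖ - 1*5) = (30*(-¼) - 10)*(-⅖ - 5) = (-15/2 - 10)*(-27/5) = -35/2*(-27/5) = 189/2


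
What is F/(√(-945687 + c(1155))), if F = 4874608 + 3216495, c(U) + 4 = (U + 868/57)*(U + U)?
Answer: 8091103*√634470439/33393181 ≈ 6103.2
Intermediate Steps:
c(U) = -4 + 2*U*(868/57 + U) (c(U) = -4 + (U + 868/57)*(U + U) = -4 + (U + 868*(1/57))*(2*U) = -4 + (U + 868/57)*(2*U) = -4 + (868/57 + U)*(2*U) = -4 + 2*U*(868/57 + U))
F = 8091103
F/(√(-945687 + c(1155))) = 8091103/(√(-945687 + (-4 + 2*1155² + (1736/57)*1155))) = 8091103/(√(-945687 + (-4 + 2*1334025 + 668360/19))) = 8091103/(√(-945687 + (-4 + 2668050 + 668360/19))) = 8091103/(√(-945687 + 51361234/19)) = 8091103/(√(33393181/19)) = 8091103/((√634470439/19)) = 8091103*(√634470439/33393181) = 8091103*√634470439/33393181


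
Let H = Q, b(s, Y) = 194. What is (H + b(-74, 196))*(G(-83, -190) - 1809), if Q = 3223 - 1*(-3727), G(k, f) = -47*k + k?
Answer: 14352296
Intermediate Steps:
G(k, f) = -46*k
Q = 6950 (Q = 3223 + 3727 = 6950)
H = 6950
(H + b(-74, 196))*(G(-83, -190) - 1809) = (6950 + 194)*(-46*(-83) - 1809) = 7144*(3818 - 1809) = 7144*2009 = 14352296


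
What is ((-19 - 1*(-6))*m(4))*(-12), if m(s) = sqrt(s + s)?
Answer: 312*sqrt(2) ≈ 441.23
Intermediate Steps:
m(s) = sqrt(2)*sqrt(s) (m(s) = sqrt(2*s) = sqrt(2)*sqrt(s))
((-19 - 1*(-6))*m(4))*(-12) = ((-19 - 1*(-6))*(sqrt(2)*sqrt(4)))*(-12) = ((-19 + 6)*(sqrt(2)*2))*(-12) = -26*sqrt(2)*(-12) = 312*sqrt(2)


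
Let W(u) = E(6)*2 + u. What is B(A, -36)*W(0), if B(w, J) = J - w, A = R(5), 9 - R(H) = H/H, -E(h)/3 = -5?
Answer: -1320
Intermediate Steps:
E(h) = 15 (E(h) = -3*(-5) = 15)
R(H) = 8 (R(H) = 9 - H/H = 9 - 1*1 = 9 - 1 = 8)
W(u) = 30 + u (W(u) = 15*2 + u = 30 + u)
A = 8
B(A, -36)*W(0) = (-36 - 1*8)*(30 + 0) = (-36 - 8)*30 = -44*30 = -1320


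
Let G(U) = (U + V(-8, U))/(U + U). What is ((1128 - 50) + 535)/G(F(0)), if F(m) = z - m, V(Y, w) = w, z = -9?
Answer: 1613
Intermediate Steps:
F(m) = -9 - m
G(U) = 1 (G(U) = (U + U)/(U + U) = (2*U)/((2*U)) = (2*U)*(1/(2*U)) = 1)
((1128 - 50) + 535)/G(F(0)) = ((1128 - 50) + 535)/1 = (1078 + 535)*1 = 1613*1 = 1613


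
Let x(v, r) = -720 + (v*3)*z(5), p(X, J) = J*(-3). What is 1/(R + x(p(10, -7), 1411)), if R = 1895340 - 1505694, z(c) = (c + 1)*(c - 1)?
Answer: 1/390438 ≈ 2.5612e-6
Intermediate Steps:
p(X, J) = -3*J
z(c) = (1 + c)*(-1 + c)
R = 389646
x(v, r) = -720 + 72*v (x(v, r) = -720 + (v*3)*(-1 + 5²) = -720 + (3*v)*(-1 + 25) = -720 + (3*v)*24 = -720 + 72*v)
1/(R + x(p(10, -7), 1411)) = 1/(389646 + (-720 + 72*(-3*(-7)))) = 1/(389646 + (-720 + 72*21)) = 1/(389646 + (-720 + 1512)) = 1/(389646 + 792) = 1/390438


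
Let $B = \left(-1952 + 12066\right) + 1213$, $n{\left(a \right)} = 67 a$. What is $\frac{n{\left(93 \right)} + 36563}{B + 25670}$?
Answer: $\frac{42794}{36997} \approx 1.1567$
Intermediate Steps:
$B = 11327$ ($B = 10114 + 1213 = 11327$)
$\frac{n{\left(93 \right)} + 36563}{B + 25670} = \frac{67 \cdot 93 + 36563}{11327 + 25670} = \frac{6231 + 36563}{36997} = 42794 \cdot \frac{1}{36997} = \frac{42794}{36997}$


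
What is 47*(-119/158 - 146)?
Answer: -1089789/158 ≈ -6897.4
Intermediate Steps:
47*(-119/158 - 146) = 47*(-23187/158) = -1089789/158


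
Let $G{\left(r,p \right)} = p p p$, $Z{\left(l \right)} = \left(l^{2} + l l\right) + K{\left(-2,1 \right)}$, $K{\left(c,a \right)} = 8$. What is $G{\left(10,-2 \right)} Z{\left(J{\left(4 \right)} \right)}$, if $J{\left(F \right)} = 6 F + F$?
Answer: $-12608$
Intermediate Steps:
$J{\left(F \right)} = 7 F$
$Z{\left(l \right)} = 8 + 2 l^{2}$ ($Z{\left(l \right)} = \left(l^{2} + l l\right) + 8 = \left(l^{2} + l^{2}\right) + 8 = 2 l^{2} + 8 = 8 + 2 l^{2}$)
$G{\left(r,p \right)} = p^{3}$ ($G{\left(r,p \right)} = p^{2} p = p^{3}$)
$G{\left(10,-2 \right)} Z{\left(J{\left(4 \right)} \right)} = \left(-2\right)^{3} \left(8 + 2 \left(7 \cdot 4\right)^{2}\right) = - 8 \left(8 + 2 \cdot 28^{2}\right) = - 8 \left(8 + 2 \cdot 784\right) = - 8 \left(8 + 1568\right) = \left(-8\right) 1576 = -12608$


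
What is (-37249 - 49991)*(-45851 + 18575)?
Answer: 2379558240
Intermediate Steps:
(-37249 - 49991)*(-45851 + 18575) = -87240*(-27276) = 2379558240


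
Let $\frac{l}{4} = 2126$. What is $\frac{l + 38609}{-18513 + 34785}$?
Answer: $\frac{47113}{16272} \approx 2.8953$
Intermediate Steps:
$l = 8504$ ($l = 4 \cdot 2126 = 8504$)
$\frac{l + 38609}{-18513 + 34785} = \frac{8504 + 38609}{-18513 + 34785} = \frac{47113}{16272}$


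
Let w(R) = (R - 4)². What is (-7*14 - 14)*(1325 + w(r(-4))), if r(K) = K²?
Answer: -164528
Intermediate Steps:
w(R) = (-4 + R)²
(-7*14 - 14)*(1325 + w(r(-4))) = (-7*14 - 14)*(1325 + (-4 + (-4)²)²) = (-98 - 14)*(1325 + (-4 + 16)²) = -112*(1325 + 12²) = -112*(1325 + 144) = -112*1469 = -164528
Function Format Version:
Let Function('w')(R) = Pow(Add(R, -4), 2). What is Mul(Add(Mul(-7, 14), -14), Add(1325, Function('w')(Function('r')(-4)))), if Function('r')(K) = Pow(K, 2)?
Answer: -164528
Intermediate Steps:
Function('w')(R) = Pow(Add(-4, R), 2)
Mul(Add(Mul(-7, 14), -14), Add(1325, Function('w')(Function('r')(-4)))) = Mul(Add(Mul(-7, 14), -14), Add(1325, Pow(Add(-4, Pow(-4, 2)), 2))) = Mul(Add(-98, -14), Add(1325, Pow(Add(-4, 16), 2))) = Mul(-112, Add(1325, Pow(12, 2))) = Mul(-112, Add(1325, 144)) = Mul(-112, 1469) = -164528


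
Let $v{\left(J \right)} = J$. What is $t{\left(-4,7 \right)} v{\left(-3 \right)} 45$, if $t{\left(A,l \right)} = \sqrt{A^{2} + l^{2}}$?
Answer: $- 135 \sqrt{65} \approx -1088.4$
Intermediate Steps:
$t{\left(-4,7 \right)} v{\left(-3 \right)} 45 = \sqrt{\left(-4\right)^{2} + 7^{2}} \left(-3\right) 45 = \sqrt{16 + 49} \left(-3\right) 45 = \sqrt{65} \left(-3\right) 45 = - 3 \sqrt{65} \cdot 45 = - 135 \sqrt{65}$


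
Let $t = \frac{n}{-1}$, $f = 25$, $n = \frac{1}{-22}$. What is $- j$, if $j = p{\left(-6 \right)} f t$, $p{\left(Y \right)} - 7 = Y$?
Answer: $- \frac{25}{22} \approx -1.1364$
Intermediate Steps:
$p{\left(Y \right)} = 7 + Y$
$n = - \frac{1}{22} \approx -0.045455$
$t = \frac{1}{22}$ ($t = - \frac{1}{22 \left(-1\right)} = \left(- \frac{1}{22}\right) \left(-1\right) = \frac{1}{22} \approx 0.045455$)
$j = \frac{25}{22}$ ($j = \left(7 - 6\right) 25 \cdot \frac{1}{22} = 1 \cdot 25 \cdot \frac{1}{22} = 25 \cdot \frac{1}{22} = \frac{25}{22} \approx 1.1364$)
$- j = \left(-1\right) \frac{25}{22} = - \frac{25}{22}$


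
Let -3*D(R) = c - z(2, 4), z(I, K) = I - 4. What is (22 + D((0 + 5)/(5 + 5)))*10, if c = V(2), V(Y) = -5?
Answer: 230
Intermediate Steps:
z(I, K) = -4 + I
c = -5
D(R) = 1 (D(R) = -(-5 - (-4 + 2))/3 = -(-5 - 1*(-2))/3 = -(-5 + 2)/3 = -⅓*(-3) = 1)
(22 + D((0 + 5)/(5 + 5)))*10 = (22 + 1)*10 = 23*10 = 230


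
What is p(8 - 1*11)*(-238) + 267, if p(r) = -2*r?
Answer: -1161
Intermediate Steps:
p(8 - 1*11)*(-238) + 267 = -2*(8 - 1*11)*(-238) + 267 = -2*(8 - 11)*(-238) + 267 = -2*(-3)*(-238) + 267 = 6*(-238) + 267 = -1428 + 267 = -1161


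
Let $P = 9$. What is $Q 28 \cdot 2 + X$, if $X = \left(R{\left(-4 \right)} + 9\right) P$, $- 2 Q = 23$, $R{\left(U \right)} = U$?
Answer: $-599$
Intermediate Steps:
$Q = - \frac{23}{2}$ ($Q = \left(- \frac{1}{2}\right) 23 = - \frac{23}{2} \approx -11.5$)
$X = 45$ ($X = \left(-4 + 9\right) 9 = 5 \cdot 9 = 45$)
$Q 28 \cdot 2 + X = - \frac{23 \cdot 28 \cdot 2}{2} + 45 = \left(- \frac{23}{2}\right) 56 + 45 = -644 + 45 = -599$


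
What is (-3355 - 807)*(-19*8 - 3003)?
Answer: 13131110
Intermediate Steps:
(-3355 - 807)*(-19*8 - 3003) = -4162*(-152 - 3003) = -4162*(-3155) = 13131110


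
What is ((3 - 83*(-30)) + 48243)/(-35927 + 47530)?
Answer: 50736/11603 ≈ 4.3727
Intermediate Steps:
((3 - 83*(-30)) + 48243)/(-35927 + 47530) = ((3 + 2490) + 48243)/11603 = (2493 + 48243)*(1/11603) = 50736*(1/11603) = 50736/11603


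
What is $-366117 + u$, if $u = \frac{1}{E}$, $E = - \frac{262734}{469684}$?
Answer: $- \frac{48095926781}{131367} \approx -3.6612 \cdot 10^{5}$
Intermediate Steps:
$E = - \frac{131367}{234842}$ ($E = \left(-262734\right) \frac{1}{469684} = - \frac{131367}{234842} \approx -0.55938$)
$u = - \frac{234842}{131367}$ ($u = \frac{1}{- \frac{131367}{234842}} = - \frac{234842}{131367} \approx -1.7877$)
$-366117 + u = -366117 - \frac{234842}{131367} = - \frac{48095926781}{131367}$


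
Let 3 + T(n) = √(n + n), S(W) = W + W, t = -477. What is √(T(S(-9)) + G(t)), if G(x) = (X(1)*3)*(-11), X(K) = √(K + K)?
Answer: √(-3 - 33*√2 + 6*I) ≈ 0.4249 + 7.0604*I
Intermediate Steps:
X(K) = √2*√K (X(K) = √(2*K) = √2*√K)
G(x) = -33*√2 (G(x) = ((√2*√1)*3)*(-11) = ((√2*1)*3)*(-11) = (√2*3)*(-11) = (3*√2)*(-11) = -33*√2)
S(W) = 2*W
T(n) = -3 + √2*√n (T(n) = -3 + √(n + n) = -3 + √(2*n) = -3 + √2*√n)
√(T(S(-9)) + G(t)) = √((-3 + √2*√(2*(-9))) - 33*√2) = √((-3 + √2*√(-18)) - 33*√2) = √((-3 + √2*(3*I*√2)) - 33*√2) = √((-3 + 6*I) - 33*√2) = √(-3 - 33*√2 + 6*I)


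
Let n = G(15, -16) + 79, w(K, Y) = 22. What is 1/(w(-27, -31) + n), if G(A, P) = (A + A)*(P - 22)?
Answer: -1/1039 ≈ -0.00096246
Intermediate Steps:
G(A, P) = 2*A*(-22 + P) (G(A, P) = (2*A)*(-22 + P) = 2*A*(-22 + P))
n = -1061 (n = 2*15*(-22 - 16) + 79 = 2*15*(-38) + 79 = -1140 + 79 = -1061)
1/(w(-27, -31) + n) = 1/(22 - 1061) = 1/(-1039) = -1/1039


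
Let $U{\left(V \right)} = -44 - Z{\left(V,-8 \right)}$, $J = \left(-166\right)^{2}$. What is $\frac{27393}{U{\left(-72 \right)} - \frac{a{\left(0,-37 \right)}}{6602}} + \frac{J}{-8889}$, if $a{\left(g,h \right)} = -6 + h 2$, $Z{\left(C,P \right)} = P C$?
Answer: $- \frac{860177098957}{18192049620} \approx -47.283$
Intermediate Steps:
$Z{\left(C,P \right)} = C P$
$J = 27556$
$a{\left(g,h \right)} = -6 + 2 h$
$U{\left(V \right)} = -44 + 8 V$ ($U{\left(V \right)} = -44 - V \left(-8\right) = -44 - - 8 V = -44 + 8 V$)
$\frac{27393}{U{\left(-72 \right)} - \frac{a{\left(0,-37 \right)}}{6602}} + \frac{J}{-8889} = \frac{27393}{\left(-44 + 8 \left(-72\right)\right) - \frac{-6 + 2 \left(-37\right)}{6602}} + \frac{27556}{-8889} = \frac{27393}{\left(-44 - 576\right) - \left(-6 - 74\right) \frac{1}{6602}} + 27556 \left(- \frac{1}{8889}\right) = \frac{27393}{-620 - \left(-80\right) \frac{1}{6602}} - \frac{27556}{8889} = \frac{27393}{-620 - - \frac{40}{3301}} - \frac{27556}{8889} = \frac{27393}{-620 + \frac{40}{3301}} - \frac{27556}{8889} = \frac{27393}{- \frac{2046580}{3301}} - \frac{27556}{8889} = 27393 \left(- \frac{3301}{2046580}\right) - \frac{27556}{8889} = - \frac{90424293}{2046580} - \frac{27556}{8889} = - \frac{860177098957}{18192049620}$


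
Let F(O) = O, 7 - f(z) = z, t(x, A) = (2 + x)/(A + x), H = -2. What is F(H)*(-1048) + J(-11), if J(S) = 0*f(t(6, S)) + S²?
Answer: 2217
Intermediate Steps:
t(x, A) = (2 + x)/(A + x)
f(z) = 7 - z
J(S) = S² (J(S) = 0*(7 - (2 + 6)/(S + 6)) + S² = 0*(7 - 8/(6 + S)) + S² = 0 + S² = S²)
F(H)*(-1048) + J(-11) = -2*(-1048) + (-11)² = 2096 + 121 = 2217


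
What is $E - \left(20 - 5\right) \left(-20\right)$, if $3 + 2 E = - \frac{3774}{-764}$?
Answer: $\frac{229941}{764} \approx 300.97$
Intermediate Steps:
$E = \frac{741}{764}$ ($E = - \frac{3}{2} + \frac{\left(-3774\right) \frac{1}{-764}}{2} = - \frac{3}{2} + \frac{\left(-3774\right) \left(- \frac{1}{764}\right)}{2} = - \frac{3}{2} + \frac{1}{2} \cdot \frac{1887}{382} = - \frac{3}{2} + \frac{1887}{764} = \frac{741}{764} \approx 0.9699$)
$E - \left(20 - 5\right) \left(-20\right) = \frac{741}{764} - \left(20 - 5\right) \left(-20\right) = \frac{741}{764} - 15 \left(-20\right) = \frac{741}{764} - -300 = \frac{741}{764} + 300 = \frac{229941}{764}$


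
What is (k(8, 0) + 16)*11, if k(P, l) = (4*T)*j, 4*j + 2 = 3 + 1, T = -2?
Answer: 132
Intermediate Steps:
j = ½ (j = -½ + (3 + 1)/4 = -½ + (¼)*4 = -½ + 1 = ½ ≈ 0.50000)
k(P, l) = -4 (k(P, l) = (4*(-2))*(½) = -8*½ = -4)
(k(8, 0) + 16)*11 = (-4 + 16)*11 = 12*11 = 132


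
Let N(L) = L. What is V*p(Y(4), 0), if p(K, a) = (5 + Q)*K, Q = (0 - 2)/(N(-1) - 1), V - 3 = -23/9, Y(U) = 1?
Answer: 8/3 ≈ 2.6667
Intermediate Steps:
V = 4/9 (V = 3 - 23/9 = 4/9 ≈ 0.44444)
Q = 1 (Q = (0 - 2)/(-1 - 1) = -2/(-2) = -2*(-1/2) = 1)
p(K, a) = 6*K (p(K, a) = (5 + 1)*K = 6*K)
V*p(Y(4), 0) = 4*(6*1)/9 = (4/9)*6 = 8/3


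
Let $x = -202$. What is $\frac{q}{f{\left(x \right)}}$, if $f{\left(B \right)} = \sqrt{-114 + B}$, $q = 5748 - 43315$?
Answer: $\frac{37567 i \sqrt{79}}{158} \approx 2113.3 i$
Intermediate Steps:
$q = -37567$ ($q = 5748 - 43315 = -37567$)
$\frac{q}{f{\left(x \right)}} = - \frac{37567}{\sqrt{-114 - 202}} = - \frac{37567}{\sqrt{-316}} = - \frac{37567}{2 i \sqrt{79}} = - 37567 \left(- \frac{i \sqrt{79}}{158}\right) = \frac{37567 i \sqrt{79}}{158}$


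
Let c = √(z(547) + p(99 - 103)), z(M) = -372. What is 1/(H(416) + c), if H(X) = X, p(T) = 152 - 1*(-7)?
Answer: 416/173269 - I*√213/173269 ≈ 0.0024009 - 8.423e-5*I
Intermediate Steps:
p(T) = 159 (p(T) = 152 + 7 = 159)
c = I*√213 (c = √(-372 + 159) = √(-213) = I*√213 ≈ 14.595*I)
1/(H(416) + c) = 1/(416 + I*√213)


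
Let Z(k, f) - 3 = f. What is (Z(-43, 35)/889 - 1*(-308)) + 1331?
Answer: 1457109/889 ≈ 1639.0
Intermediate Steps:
Z(k, f) = 3 + f
(Z(-43, 35)/889 - 1*(-308)) + 1331 = ((3 + 35)/889 - 1*(-308)) + 1331 = (38*(1/889) + 308) + 1331 = (38/889 + 308) + 1331 = 273850/889 + 1331 = 1457109/889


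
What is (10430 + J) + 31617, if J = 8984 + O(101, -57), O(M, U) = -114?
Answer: 50917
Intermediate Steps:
J = 8870 (J = 8984 - 114 = 8870)
(10430 + J) + 31617 = (10430 + 8870) + 31617 = 19300 + 31617 = 50917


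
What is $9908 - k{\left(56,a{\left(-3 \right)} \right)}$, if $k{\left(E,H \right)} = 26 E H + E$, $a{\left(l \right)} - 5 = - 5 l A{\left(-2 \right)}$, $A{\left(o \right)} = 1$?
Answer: $-19268$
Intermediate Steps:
$a{\left(l \right)} = 5 - 5 l$ ($a{\left(l \right)} = 5 + - 5 l 1 = 5 - 5 l$)
$k{\left(E,H \right)} = E + 26 E H$ ($k{\left(E,H \right)} = 26 E H + E = E + 26 E H$)
$9908 - k{\left(56,a{\left(-3 \right)} \right)} = 9908 - 56 \left(1 + 26 \left(5 - -15\right)\right) = 9908 - 56 \left(1 + 26 \left(5 + 15\right)\right) = 9908 - 56 \left(1 + 26 \cdot 20\right) = 9908 - 56 \left(1 + 520\right) = 9908 - 56 \cdot 521 = 9908 - 29176 = -19268$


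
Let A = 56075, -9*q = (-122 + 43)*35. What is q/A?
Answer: 553/100935 ≈ 0.0054788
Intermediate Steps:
q = 2765/9 (q = -(-122 + 43)*35/9 = -(-79)*35/9 = -1/9*(-2765) = 2765/9 ≈ 307.22)
q/A = (2765/9)/56075 = (2765/9)*(1/56075) = 553/100935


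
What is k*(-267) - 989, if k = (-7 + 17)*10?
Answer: -27689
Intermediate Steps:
k = 100 (k = 10*10 = 100)
k*(-267) - 989 = 100*(-267) - 989 = -26700 - 989 = -27689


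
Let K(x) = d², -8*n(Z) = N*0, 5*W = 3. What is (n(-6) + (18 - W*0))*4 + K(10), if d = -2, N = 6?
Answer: 76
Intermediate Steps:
W = ⅗ (W = (⅕)*3 = ⅗ ≈ 0.60000)
n(Z) = 0 (n(Z) = -3*0/4 = -⅛*0 = 0)
K(x) = 4 (K(x) = (-2)² = 4)
(n(-6) + (18 - W*0))*4 + K(10) = (0 + (18 - 3*0/5))*4 + 4 = (0 + (18 - 1*0))*4 + 4 = (0 + (18 + 0))*4 + 4 = (0 + 18)*4 + 4 = 18*4 + 4 = 72 + 4 = 76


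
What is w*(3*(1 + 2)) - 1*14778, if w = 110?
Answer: -13788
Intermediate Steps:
w*(3*(1 + 2)) - 1*14778 = 110*(3*(1 + 2)) - 1*14778 = 110*(3*3) - 14778 = 110*9 - 14778 = 990 - 14778 = -13788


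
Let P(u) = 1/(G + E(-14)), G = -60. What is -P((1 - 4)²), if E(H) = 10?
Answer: 1/50 ≈ 0.020000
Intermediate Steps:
P(u) = -1/50 (P(u) = 1/(-60 + 10) = 1/(-50) = -1/50)
-P((1 - 4)²) = -1*(-1/50) = 1/50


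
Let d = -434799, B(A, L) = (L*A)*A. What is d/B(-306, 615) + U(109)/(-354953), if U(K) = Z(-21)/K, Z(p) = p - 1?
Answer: -1869005881627/247555630389420 ≈ -0.0075498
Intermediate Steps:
Z(p) = -1 + p
B(A, L) = L*A² (B(A, L) = (A*L)*A = L*A²)
U(K) = -22/K (U(K) = (-1 - 21)/K = -22/K)
d/B(-306, 615) + U(109)/(-354953) = -434799/(615*(-306)²) - 22/109/(-354953) = -434799/(615*93636) - 22*1/109*(-1/354953) = -434799/57586140 - 22/109*(-1/354953) = -434799*1/57586140 + 22/38689877 = -48311/6398460 + 22/38689877 = -1869005881627/247555630389420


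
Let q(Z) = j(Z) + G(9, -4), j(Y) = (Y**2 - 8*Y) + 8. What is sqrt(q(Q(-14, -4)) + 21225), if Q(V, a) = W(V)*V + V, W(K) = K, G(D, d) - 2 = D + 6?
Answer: sqrt(52918) ≈ 230.04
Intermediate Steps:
G(D, d) = 8 + D (G(D, d) = 2 + (D + 6) = 2 + (6 + D) = 8 + D)
j(Y) = 8 + Y**2 - 8*Y
Q(V, a) = V + V**2 (Q(V, a) = V*V + V = V**2 + V = V + V**2)
q(Z) = 25 + Z**2 - 8*Z (q(Z) = (8 + Z**2 - 8*Z) + (8 + 9) = (8 + Z**2 - 8*Z) + 17 = 25 + Z**2 - 8*Z)
sqrt(q(Q(-14, -4)) + 21225) = sqrt((25 + (-14*(1 - 14))**2 - (-112)*(1 - 14)) + 21225) = sqrt((25 + (-14*(-13))**2 - (-112)*(-13)) + 21225) = sqrt((25 + 182**2 - 8*182) + 21225) = sqrt((25 + 33124 - 1456) + 21225) = sqrt(31693 + 21225) = sqrt(52918)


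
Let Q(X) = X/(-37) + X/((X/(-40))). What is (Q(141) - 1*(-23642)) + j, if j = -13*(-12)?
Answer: 878905/37 ≈ 23754.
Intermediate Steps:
Q(X) = -40 - X/37 (Q(X) = X*(-1/37) + X/((X*(-1/40))) = -X/37 + X/((-X/40)) = -X/37 + X*(-40/X) = -X/37 - 40 = -40 - X/37)
j = 156
(Q(141) - 1*(-23642)) + j = ((-40 - 1/37*141) - 1*(-23642)) + 156 = ((-40 - 141/37) + 23642) + 156 = (-1621/37 + 23642) + 156 = 873133/37 + 156 = 878905/37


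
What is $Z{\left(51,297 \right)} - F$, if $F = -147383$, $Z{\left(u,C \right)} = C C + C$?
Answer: $235889$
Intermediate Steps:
$Z{\left(u,C \right)} = C + C^{2}$ ($Z{\left(u,C \right)} = C^{2} + C = C + C^{2}$)
$Z{\left(51,297 \right)} - F = 297 \left(1 + 297\right) - -147383 = 297 \cdot 298 + 147383 = 88506 + 147383 = 235889$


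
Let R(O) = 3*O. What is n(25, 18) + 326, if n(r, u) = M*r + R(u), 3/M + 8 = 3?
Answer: 365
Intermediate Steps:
M = -3/5 (M = 3/(-8 + 3) = 3/(-5) = 3*(-1/5) = -3/5 ≈ -0.60000)
n(r, u) = 3*u - 3*r/5 (n(r, u) = -3*r/5 + 3*u = 3*u - 3*r/5)
n(25, 18) + 326 = (3*18 - 3/5*25) + 326 = (54 - 15) + 326 = 39 + 326 = 365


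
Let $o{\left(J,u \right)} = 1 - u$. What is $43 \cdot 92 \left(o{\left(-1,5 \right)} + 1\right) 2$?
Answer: $-23736$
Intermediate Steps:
$43 \cdot 92 \left(o{\left(-1,5 \right)} + 1\right) 2 = 43 \cdot 92 \left(\left(1 - 5\right) + 1\right) 2 = 3956 \left(\left(1 - 5\right) + 1\right) 2 = 3956 \left(-4 + 1\right) 2 = 3956 \left(\left(-3\right) 2\right) = 3956 \left(-6\right) = -23736$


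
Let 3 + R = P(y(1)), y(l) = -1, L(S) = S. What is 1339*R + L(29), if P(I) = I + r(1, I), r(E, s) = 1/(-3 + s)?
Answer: -22647/4 ≈ -5661.8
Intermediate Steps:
P(I) = I + 1/(-3 + I)
R = -17/4 (R = -3 + (1 - (-3 - 1))/(-3 - 1) = -3 + (1 - 1*(-4))/(-4) = -3 - (1 + 4)/4 = -3 - 1/4*5 = -3 - 5/4 = -17/4 ≈ -4.2500)
1339*R + L(29) = 1339*(-17/4) + 29 = -22763/4 + 29 = -22647/4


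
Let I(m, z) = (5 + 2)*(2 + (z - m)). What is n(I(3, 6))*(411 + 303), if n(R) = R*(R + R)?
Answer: 1749300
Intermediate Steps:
I(m, z) = 14 - 7*m + 7*z (I(m, z) = 7*(2 + z - m) = 14 - 7*m + 7*z)
n(R) = 2*R² (n(R) = R*(2*R) = 2*R²)
n(I(3, 6))*(411 + 303) = (2*(14 - 7*3 + 7*6)²)*(411 + 303) = (2*(14 - 21 + 42)²)*714 = (2*35²)*714 = (2*1225)*714 = 2450*714 = 1749300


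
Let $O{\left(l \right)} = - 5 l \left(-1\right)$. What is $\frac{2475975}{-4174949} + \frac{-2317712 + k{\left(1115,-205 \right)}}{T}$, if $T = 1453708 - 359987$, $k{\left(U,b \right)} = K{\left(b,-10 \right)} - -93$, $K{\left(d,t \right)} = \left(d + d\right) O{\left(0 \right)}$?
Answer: $- \frac{12383966979406}{4566229395229} \approx -2.7121$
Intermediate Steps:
$O{\left(l \right)} = 5 l$
$K{\left(d,t \right)} = 0$ ($K{\left(d,t \right)} = \left(d + d\right) 5 \cdot 0 = 2 d 0 = 0$)
$k{\left(U,b \right)} = 93$ ($k{\left(U,b \right)} = 0 - -93 = 0 + 93 = 93$)
$T = 1093721$ ($T = 1453708 - 359987 = 1093721$)
$\frac{2475975}{-4174949} + \frac{-2317712 + k{\left(1115,-205 \right)}}{T} = \frac{2475975}{-4174949} + \frac{-2317712 + 93}{1093721} = 2475975 \left(- \frac{1}{4174949}\right) - \frac{2317619}{1093721} = - \frac{2475975}{4174949} - \frac{2317619}{1093721} = - \frac{12383966979406}{4566229395229}$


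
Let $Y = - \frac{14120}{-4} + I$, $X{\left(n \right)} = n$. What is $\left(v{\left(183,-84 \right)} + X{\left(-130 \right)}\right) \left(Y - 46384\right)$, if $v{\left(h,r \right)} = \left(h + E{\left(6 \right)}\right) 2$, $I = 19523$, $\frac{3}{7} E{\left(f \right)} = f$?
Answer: $-6159384$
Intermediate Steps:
$E{\left(f \right)} = \frac{7 f}{3}$
$v{\left(h,r \right)} = 28 + 2 h$ ($v{\left(h,r \right)} = \left(h + \frac{7}{3} \cdot 6\right) 2 = \left(h + 14\right) 2 = \left(14 + h\right) 2 = 28 + 2 h$)
$Y = 23053$ ($Y = - \frac{14120}{-4} + 19523 = \left(-14120\right) \left(- \frac{1}{4}\right) + 19523 = 3530 + 19523 = 23053$)
$\left(v{\left(183,-84 \right)} + X{\left(-130 \right)}\right) \left(Y - 46384\right) = \left(\left(28 + 2 \cdot 183\right) - 130\right) \left(23053 - 46384\right) = \left(\left(28 + 366\right) - 130\right) \left(-23331\right) = \left(394 - 130\right) \left(-23331\right) = 264 \left(-23331\right) = -6159384$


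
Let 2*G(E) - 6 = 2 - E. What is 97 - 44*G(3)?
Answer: -13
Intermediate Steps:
G(E) = 4 - E/2 (G(E) = 3 + (2 - E)/2 = 3 + (1 - E/2) = 4 - E/2)
97 - 44*G(3) = 97 - 44*(4 - 1/2*3) = 97 - 44*(4 - 3/2) = 97 - 44*5/2 = 97 - 110 = -13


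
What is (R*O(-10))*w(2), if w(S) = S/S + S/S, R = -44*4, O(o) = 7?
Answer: -2464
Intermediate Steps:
R = -176
w(S) = 2 (w(S) = 1 + 1 = 2)
(R*O(-10))*w(2) = -176*7*2 = -1232*2 = -2464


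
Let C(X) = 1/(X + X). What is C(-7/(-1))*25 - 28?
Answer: -367/14 ≈ -26.214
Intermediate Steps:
C(X) = 1/(2*X)
C(-7/(-1))*25 - 28 = (1/(2*((-7/(-1)))))*25 - 28 = (1/(2*((-7*(-1)))))*25 - 28 = ((1/2)/7)*25 - 28 = ((1/2)*(1/7))*25 - 28 = (1/14)*25 - 28 = 25/14 - 28 = -367/14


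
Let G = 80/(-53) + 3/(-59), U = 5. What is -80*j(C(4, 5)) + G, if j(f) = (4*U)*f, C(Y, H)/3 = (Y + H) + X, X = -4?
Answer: -75052879/3127 ≈ -24002.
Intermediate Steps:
C(Y, H) = -12 + 3*H + 3*Y (C(Y, H) = 3*((Y + H) - 4) = 3*((H + Y) - 4) = 3*(-4 + H + Y) = -12 + 3*H + 3*Y)
j(f) = 20*f (j(f) = (4*5)*f = 20*f)
G = -4879/3127 (G = 80*(-1/53) + 3*(-1/59) = -80/53 - 3/59 = -4879/3127 ≈ -1.5603)
-80*j(C(4, 5)) + G = -1600*(-12 + 3*5 + 3*4) - 4879/3127 = -1600*(-12 + 15 + 12) - 4879/3127 = -1600*15 - 4879/3127 = -80*300 - 4879/3127 = -24000 - 4879/3127 = -75052879/3127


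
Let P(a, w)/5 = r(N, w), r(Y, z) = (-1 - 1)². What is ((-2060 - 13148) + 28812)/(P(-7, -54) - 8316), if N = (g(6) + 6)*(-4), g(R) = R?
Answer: -3401/2074 ≈ -1.6398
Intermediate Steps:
N = -48 (N = (6 + 6)*(-4) = 12*(-4) = -48)
r(Y, z) = 4 (r(Y, z) = (-2)² = 4)
P(a, w) = 20 (P(a, w) = 5*4 = 20)
((-2060 - 13148) + 28812)/(P(-7, -54) - 8316) = ((-2060 - 13148) + 28812)/(20 - 8316) = (-15208 + 28812)/(-8296) = 13604*(-1/8296) = -3401/2074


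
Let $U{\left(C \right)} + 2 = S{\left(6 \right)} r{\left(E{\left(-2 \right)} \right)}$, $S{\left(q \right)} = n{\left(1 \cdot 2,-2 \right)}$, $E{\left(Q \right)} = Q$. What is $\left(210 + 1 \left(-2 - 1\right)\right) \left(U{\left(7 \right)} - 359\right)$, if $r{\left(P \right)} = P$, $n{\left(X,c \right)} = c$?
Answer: $-73899$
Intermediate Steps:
$S{\left(q \right)} = -2$
$U{\left(C \right)} = 2$ ($U{\left(C \right)} = -2 - -4 = -2 + 4 = 2$)
$\left(210 + 1 \left(-2 - 1\right)\right) \left(U{\left(7 \right)} - 359\right) = \left(210 + 1 \left(-2 - 1\right)\right) \left(2 - 359\right) = \left(210 + 1 \left(-3\right)\right) \left(-357\right) = \left(210 - 3\right) \left(-357\right) = 207 \left(-357\right) = -73899$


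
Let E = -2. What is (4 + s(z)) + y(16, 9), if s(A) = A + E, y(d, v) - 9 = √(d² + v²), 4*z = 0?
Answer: 11 + √337 ≈ 29.358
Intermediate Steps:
z = 0 (z = (¼)*0 = 0)
y(d, v) = 9 + √(d² + v²)
s(A) = -2 + A (s(A) = A - 2 = -2 + A)
(4 + s(z)) + y(16, 9) = (4 + (-2 + 0)) + (9 + √(16² + 9²)) = (4 - 2) + (9 + √(256 + 81)) = 2 + (9 + √337) = 11 + √337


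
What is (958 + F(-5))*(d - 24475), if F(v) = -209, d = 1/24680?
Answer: -452428206251/24680 ≈ -1.8332e+7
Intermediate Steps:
d = 1/24680 ≈ 4.0519e-5
(958 + F(-5))*(d - 24475) = (958 - 209)*(1/24680 - 24475) = 749*(-604042999/24680) = -452428206251/24680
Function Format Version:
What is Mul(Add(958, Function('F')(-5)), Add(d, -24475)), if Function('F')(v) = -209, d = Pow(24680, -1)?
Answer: Rational(-452428206251, 24680) ≈ -1.8332e+7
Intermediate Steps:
d = Rational(1, 24680) ≈ 4.0519e-5
Mul(Add(958, Function('F')(-5)), Add(d, -24475)) = Mul(Add(958, -209), Add(Rational(1, 24680), -24475)) = Mul(749, Rational(-604042999, 24680)) = Rational(-452428206251, 24680)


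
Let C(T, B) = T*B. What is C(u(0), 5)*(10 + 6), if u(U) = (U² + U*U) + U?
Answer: 0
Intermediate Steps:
u(U) = U + 2*U² (u(U) = (U² + U²) + U = 2*U² + U = U + 2*U²)
C(T, B) = B*T
C(u(0), 5)*(10 + 6) = (5*(0*(1 + 2*0)))*(10 + 6) = (5*(0*(1 + 0)))*16 = (5*(0*1))*16 = (5*0)*16 = 0*16 = 0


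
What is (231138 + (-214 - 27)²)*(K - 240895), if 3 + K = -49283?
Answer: -83925858639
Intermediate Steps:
K = -49286 (K = -3 - 49283 = -49286)
(231138 + (-214 - 27)²)*(K - 240895) = (231138 + (-214 - 27)²)*(-49286 - 240895) = (231138 + (-241)²)*(-290181) = (231138 + 58081)*(-290181) = 289219*(-290181) = -83925858639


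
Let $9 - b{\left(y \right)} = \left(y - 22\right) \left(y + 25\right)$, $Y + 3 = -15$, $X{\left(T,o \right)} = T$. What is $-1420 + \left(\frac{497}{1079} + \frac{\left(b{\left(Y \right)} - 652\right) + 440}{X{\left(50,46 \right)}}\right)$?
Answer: $- \frac{76501067}{53950} \approx -1418.0$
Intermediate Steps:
$Y = -18$ ($Y = -3 - 15 = -18$)
$b{\left(y \right)} = 9 - \left(-22 + y\right) \left(25 + y\right)$ ($b{\left(y \right)} = 9 - \left(y - 22\right) \left(y + 25\right) = 9 - \left(-22 + y\right) \left(25 + y\right)$)
$-1420 + \left(\frac{497}{1079} + \frac{\left(b{\left(Y \right)} - 652\right) + 440}{X{\left(50,46 \right)}}\right) = -1420 + \left(\frac{497}{1079} + \frac{\left(\left(559 - \left(-18\right)^{2} - -54\right) - 652\right) + 440}{50}\right) = -1420 + \left(497 \cdot \frac{1}{1079} + \left(\left(\left(559 - 324 + 54\right) - 652\right) + 440\right) \frac{1}{50}\right) = -1420 + \left(\frac{497}{1079} + \left(\left(\left(559 - 324 + 54\right) - 652\right) + 440\right) \frac{1}{50}\right) = -1420 + \left(\frac{497}{1079} + \left(\left(289 - 652\right) + 440\right) \frac{1}{50}\right) = -1420 + \left(\frac{497}{1079} + \left(-363 + 440\right) \frac{1}{50}\right) = -1420 + \left(\frac{497}{1079} + 77 \cdot \frac{1}{50}\right) = -1420 + \left(\frac{497}{1079} + \frac{77}{50}\right) = -1420 + \frac{107933}{53950} = - \frac{76501067}{53950}$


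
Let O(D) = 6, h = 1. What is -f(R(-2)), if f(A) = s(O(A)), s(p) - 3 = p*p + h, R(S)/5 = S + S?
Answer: -40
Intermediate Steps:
R(S) = 10*S (R(S) = 5*(S + S) = 5*(2*S) = 10*S)
s(p) = 4 + p**2 (s(p) = 3 + (p*p + 1) = 3 + (p**2 + 1) = 3 + (1 + p**2) = 4 + p**2)
f(A) = 40 (f(A) = 4 + 6**2 = 4 + 36 = 40)
-f(R(-2)) = -1*40 = -40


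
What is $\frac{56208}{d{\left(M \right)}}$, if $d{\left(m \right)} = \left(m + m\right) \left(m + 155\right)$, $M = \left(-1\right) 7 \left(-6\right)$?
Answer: $\frac{4684}{1379} \approx 3.3967$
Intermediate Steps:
$M = 42$ ($M = \left(-7\right) \left(-6\right) = 42$)
$d{\left(m \right)} = 2 m \left(155 + m\right)$
$\frac{56208}{d{\left(M \right)}} = \frac{56208}{2 \cdot 42 \left(155 + 42\right)} = \frac{56208}{2 \cdot 42 \cdot 197} = \frac{56208}{16548} = 56208 \cdot \frac{1}{16548} = \frac{4684}{1379}$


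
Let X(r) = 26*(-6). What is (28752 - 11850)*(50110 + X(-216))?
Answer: 844322508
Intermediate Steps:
X(r) = -156
(28752 - 11850)*(50110 + X(-216)) = (28752 - 11850)*(50110 - 156) = 16902*49954 = 844322508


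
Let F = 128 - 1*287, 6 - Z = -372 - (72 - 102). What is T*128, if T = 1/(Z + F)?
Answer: 128/189 ≈ 0.67725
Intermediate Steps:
Z = 348 (Z = 6 - (-372 - (72 - 102)) = 6 - (-372 - 1*(-30)) = 6 - (-372 + 30) = 6 - 1*(-342) = 6 + 342 = 348)
F = -159 (F = 128 - 287 = -159)
T = 1/189 (T = 1/(348 - 159) = 1/189 ≈ 0.0052910)
T*128 = (1/189)*128 = 128/189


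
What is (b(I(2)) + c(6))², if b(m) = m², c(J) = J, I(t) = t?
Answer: 100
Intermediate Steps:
(b(I(2)) + c(6))² = (2² + 6)² = (4 + 6)² = 10² = 100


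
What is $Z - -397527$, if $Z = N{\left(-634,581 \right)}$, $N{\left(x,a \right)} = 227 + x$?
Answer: $397120$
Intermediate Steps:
$Z = -407$ ($Z = 227 - 634 = -407$)
$Z - -397527 = -407 - -397527 = -407 + 397527 = 397120$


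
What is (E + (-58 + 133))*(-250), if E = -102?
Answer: 6750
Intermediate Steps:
(E + (-58 + 133))*(-250) = (-102 + (-58 + 133))*(-250) = (-102 + 75)*(-250) = -27*(-250) = 6750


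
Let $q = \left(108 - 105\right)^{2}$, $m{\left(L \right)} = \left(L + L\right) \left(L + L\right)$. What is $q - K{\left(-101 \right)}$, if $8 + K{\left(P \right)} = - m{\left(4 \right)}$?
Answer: $81$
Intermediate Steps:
$m{\left(L \right)} = 4 L^{2}$ ($m{\left(L \right)} = 2 L 2 L = 4 L^{2}$)
$q = 9$ ($q = 3^{2} = 9$)
$K{\left(P \right)} = -72$ ($K{\left(P \right)} = -8 - 4 \cdot 4^{2} = -8 - 4 \cdot 16 = -8 - 64 = -72$)
$q - K{\left(-101 \right)} = 9 - -72 = 9 + 72 = 81$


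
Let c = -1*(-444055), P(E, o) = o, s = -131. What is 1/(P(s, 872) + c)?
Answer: 1/444927 ≈ 2.2476e-6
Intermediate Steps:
c = 444055
1/(P(s, 872) + c) = 1/(872 + 444055) = 1/444927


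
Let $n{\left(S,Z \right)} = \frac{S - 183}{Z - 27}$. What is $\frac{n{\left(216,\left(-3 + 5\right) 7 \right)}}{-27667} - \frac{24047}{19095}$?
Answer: $- \frac{8648378402}{6867917745} \approx -1.2592$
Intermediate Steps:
$n{\left(S,Z \right)} = \frac{-183 + S}{-27 + Z}$
$\frac{n{\left(216,\left(-3 + 5\right) 7 \right)}}{-27667} - \frac{24047}{19095} = \frac{\frac{1}{-27 + \left(-3 + 5\right) 7} \left(-183 + 216\right)}{-27667} - \frac{24047}{19095} = \frac{1}{-27 + 2 \cdot 7} \cdot 33 \left(- \frac{1}{27667}\right) - \frac{24047}{19095} = \frac{1}{-27 + 14} \cdot 33 \left(- \frac{1}{27667}\right) - \frac{24047}{19095} = \frac{1}{-13} \cdot 33 \left(- \frac{1}{27667}\right) - \frac{24047}{19095} = \left(- \frac{1}{13}\right) 33 \left(- \frac{1}{27667}\right) - \frac{24047}{19095} = \left(- \frac{33}{13}\right) \left(- \frac{1}{27667}\right) - \frac{24047}{19095} = \frac{33}{359671} - \frac{24047}{19095} = - \frac{8648378402}{6867917745}$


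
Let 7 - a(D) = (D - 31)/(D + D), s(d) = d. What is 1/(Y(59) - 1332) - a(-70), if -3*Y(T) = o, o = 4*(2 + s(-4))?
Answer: -219117/34895 ≈ -6.2793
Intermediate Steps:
o = -8 (o = 4*(2 - 4) = 4*(-2) = -8)
Y(T) = 8/3 (Y(T) = -⅓*(-8) = 8/3)
a(D) = 7 - (-31 + D)/(2*D) (a(D) = 7 - (D - 31)/(D + D) = 7 - (-31 + D)/(2*D))
1/(Y(59) - 1332) - a(-70) = 1/(8/3 - 1332) - (31 + 13*(-70))/(2*(-70)) = 1/(-3988/3) - (-1)*(31 - 910)/(2*70) = -3/3988 - (-1)*(-879)/(2*70) = -3/3988 - 1*879/140 = -3/3988 - 879/140 = -219117/34895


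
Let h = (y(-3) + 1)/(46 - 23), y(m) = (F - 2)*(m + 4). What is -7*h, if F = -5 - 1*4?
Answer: 70/23 ≈ 3.0435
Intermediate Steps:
F = -9 (F = -5 - 4 = -9)
y(m) = -44 - 11*m (y(m) = (-9 - 2)*(m + 4) = -11*(4 + m) = -44 - 11*m)
h = -10/23 (h = ((-44 - 11*(-3)) + 1)/(46 - 23) = ((-44 + 33) + 1)/23 = (-11 + 1)*(1/23) = -10*1/23 = -10/23 ≈ -0.43478)
-7*h = -7*(-10/23) = 70/23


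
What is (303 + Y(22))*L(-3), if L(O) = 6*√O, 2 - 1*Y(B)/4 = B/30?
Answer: 9242*I*√3/5 ≈ 3201.5*I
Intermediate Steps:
Y(B) = 8 - 2*B/15 (Y(B) = 8 - 4*B/30 = 8 - 2*B/15)
(303 + Y(22))*L(-3) = (303 + (8 - 2/15*22))*(6*√(-3)) = (303 + (8 - 44/15))*(6*(I*√3)) = (303 + 76/15)*(6*I*√3) = 4621*(6*I*√3)/15 = 9242*I*√3/5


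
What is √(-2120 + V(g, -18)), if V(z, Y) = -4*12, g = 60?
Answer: 2*I*√542 ≈ 46.562*I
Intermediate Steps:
V(z, Y) = -48
√(-2120 + V(g, -18)) = √(-2120 - 48) = √(-2168) = 2*I*√542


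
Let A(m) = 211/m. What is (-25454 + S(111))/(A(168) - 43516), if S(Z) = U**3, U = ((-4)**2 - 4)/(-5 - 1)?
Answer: 4277616/7310477 ≈ 0.58513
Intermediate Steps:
U = -2 (U = (16 - 4)/(-6) = 12*(-1/6) = -2)
S(Z) = -8 (S(Z) = (-2)**3 = -8)
(-25454 + S(111))/(A(168) - 43516) = (-25454 - 8)/(211/168 - 43516) = -25462/(211*(1/168) - 43516) = -25462/(211/168 - 43516) = -25462/(-7310477/168) = -25462*(-168/7310477) = 4277616/7310477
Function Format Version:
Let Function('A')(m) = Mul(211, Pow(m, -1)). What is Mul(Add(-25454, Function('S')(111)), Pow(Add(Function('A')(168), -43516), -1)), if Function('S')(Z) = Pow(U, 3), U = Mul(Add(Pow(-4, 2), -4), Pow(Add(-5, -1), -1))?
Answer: Rational(4277616, 7310477) ≈ 0.58513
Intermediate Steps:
U = -2 (U = Mul(Add(16, -4), Pow(-6, -1)) = Mul(12, Rational(-1, 6)) = -2)
Function('S')(Z) = -8 (Function('S')(Z) = Pow(-2, 3) = -8)
Mul(Add(-25454, Function('S')(111)), Pow(Add(Function('A')(168), -43516), -1)) = Mul(Add(-25454, -8), Pow(Add(Mul(211, Pow(168, -1)), -43516), -1)) = Mul(-25462, Pow(Add(Mul(211, Rational(1, 168)), -43516), -1)) = Mul(-25462, Pow(Add(Rational(211, 168), -43516), -1)) = Mul(-25462, Pow(Rational(-7310477, 168), -1)) = Mul(-25462, Rational(-168, 7310477)) = Rational(4277616, 7310477)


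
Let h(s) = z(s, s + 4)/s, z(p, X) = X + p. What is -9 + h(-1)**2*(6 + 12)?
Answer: 63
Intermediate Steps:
h(s) = (4 + 2*s)/s (h(s) = ((s + 4) + s)/s = ((4 + s) + s)/s = (4 + 2*s)/s)
-9 + h(-1)**2*(6 + 12) = -9 + (2 + 4/(-1))**2*(6 + 12) = -9 + (2 + 4*(-1))**2*18 = -9 + (2 - 4)**2*18 = -9 + (-2)**2*18 = -9 + 4*18 = -9 + 72 = 63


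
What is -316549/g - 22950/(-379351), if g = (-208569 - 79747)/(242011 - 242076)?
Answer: -1114112832605/15624708988 ≈ -71.305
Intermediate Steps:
g = 288316/65 (g = -288316/(-65) = -288316*(-1/65) = 288316/65 ≈ 4435.6)
-316549/g - 22950/(-379351) = -316549/288316/65 - 22950/(-379351) = -316549*65/288316 - 22950*(-1/379351) = -20575685/288316 + 22950/379351 = -1114112832605/15624708988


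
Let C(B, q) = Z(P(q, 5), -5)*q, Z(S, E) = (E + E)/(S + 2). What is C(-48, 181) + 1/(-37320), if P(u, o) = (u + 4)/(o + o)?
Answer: -135098441/1530120 ≈ -88.293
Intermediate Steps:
P(u, o) = (4 + u)/(2*o) (P(u, o) = (4 + u)/((2*o)) = (4 + u)*(1/(2*o)) = (4 + u)/(2*o))
Z(S, E) = 2*E/(2 + S) (Z(S, E) = (2*E)/(2 + S) = 2*E/(2 + S))
C(B, q) = -10*q/(12/5 + q/10) (C(B, q) = (2*(-5)/(2 + (1/2)*(4 + q)/5))*q = (2*(-5)/(2 + (1/2)*(1/5)*(4 + q)))*q = (2*(-5)/(2 + (2/5 + q/10)))*q = (2*(-5)/(12/5 + q/10))*q = (-10/(12/5 + q/10))*q = -10*q/(12/5 + q/10))
C(-48, 181) + 1/(-37320) = -100*181/(24 + 181) + 1/(-37320) = -100*181/205 - 1/37320 = -100*181*1/205 - 1/37320 = -3620/41 - 1/37320 = -135098441/1530120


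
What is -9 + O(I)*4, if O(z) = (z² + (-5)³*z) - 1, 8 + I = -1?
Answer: 4811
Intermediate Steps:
I = -9 (I = -8 - 1 = -9)
O(z) = -1 + z² - 125*z (O(z) = (z² - 125*z) - 1 = -1 + z² - 125*z)
-9 + O(I)*4 = -9 + (-1 + (-9)² - 125*(-9))*4 = -9 + (-1 + 81 + 1125)*4 = -9 + 1205*4 = -9 + 4820 = 4811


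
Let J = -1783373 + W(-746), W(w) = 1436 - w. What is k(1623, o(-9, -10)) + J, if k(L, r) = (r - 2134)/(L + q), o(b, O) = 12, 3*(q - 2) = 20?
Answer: -8718936311/4895 ≈ -1.7812e+6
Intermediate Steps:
q = 26/3 (q = 2 + (1/3)*20 = 2 + 20/3 = 26/3 ≈ 8.6667)
k(L, r) = (-2134 + r)/(26/3 + L) (k(L, r) = (r - 2134)/(L + 26/3) = (-2134 + r)/(26/3 + L))
J = -1781191 (J = -1783373 + (1436 - 1*(-746)) = -1783373 + (1436 + 746) = -1783373 + 2182 = -1781191)
k(1623, o(-9, -10)) + J = 3*(-2134 + 12)/(26 + 3*1623) - 1781191 = 3*(-2122)/(26 + 4869) - 1781191 = 3*(-2122)/4895 - 1781191 = 3*(1/4895)*(-2122) - 1781191 = -6366/4895 - 1781191 = -8718936311/4895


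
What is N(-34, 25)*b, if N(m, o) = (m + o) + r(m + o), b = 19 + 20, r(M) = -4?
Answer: -507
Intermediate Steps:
b = 39
N(m, o) = -4 + m + o (N(m, o) = (m + o) - 4 = -4 + m + o)
N(-34, 25)*b = (-4 - 34 + 25)*39 = -13*39 = -507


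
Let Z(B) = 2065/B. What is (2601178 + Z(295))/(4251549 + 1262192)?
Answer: 2601185/5513741 ≈ 0.47176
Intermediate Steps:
(2601178 + Z(295))/(4251549 + 1262192) = (2601178 + 2065/295)/(4251549 + 1262192) = (2601178 + 2065*(1/295))/5513741 = (2601178 + 7)*(1/5513741) = 2601185*(1/5513741) = 2601185/5513741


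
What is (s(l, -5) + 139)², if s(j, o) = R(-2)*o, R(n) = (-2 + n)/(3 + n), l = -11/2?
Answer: 25281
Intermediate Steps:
l = -11/2 (l = -11*½ = -11/2 ≈ -5.5000)
R(n) = (-2 + n)/(3 + n)
s(j, o) = -4*o (s(j, o) = ((-2 - 2)/(3 - 2))*o = (-4/1)*o = (1*(-4))*o = -4*o)
(s(l, -5) + 139)² = (-4*(-5) + 139)² = (20 + 139)² = 159² = 25281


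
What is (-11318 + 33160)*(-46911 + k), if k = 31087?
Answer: -345627808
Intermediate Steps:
(-11318 + 33160)*(-46911 + k) = (-11318 + 33160)*(-46911 + 31087) = 21842*(-15824) = -345627808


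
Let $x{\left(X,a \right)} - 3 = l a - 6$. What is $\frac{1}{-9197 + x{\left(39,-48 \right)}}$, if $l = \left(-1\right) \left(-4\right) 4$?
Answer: $- \frac{1}{9968} \approx -0.00010032$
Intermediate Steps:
$l = 16$ ($l = 4 \cdot 4 = 16$)
$x{\left(X,a \right)} = -3 + 16 a$ ($x{\left(X,a \right)} = 3 + \left(16 a - 6\right) = 3 + \left(-6 + 16 a\right) = -3 + 16 a$)
$\frac{1}{-9197 + x{\left(39,-48 \right)}} = \frac{1}{-9197 + \left(-3 + 16 \left(-48\right)\right)} = \frac{1}{-9197 - 771} = \frac{1}{-9968} = - \frac{1}{9968}$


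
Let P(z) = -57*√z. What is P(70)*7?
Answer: -399*√70 ≈ -3338.3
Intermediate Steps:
P(70)*7 = -57*√70*7 = -399*√70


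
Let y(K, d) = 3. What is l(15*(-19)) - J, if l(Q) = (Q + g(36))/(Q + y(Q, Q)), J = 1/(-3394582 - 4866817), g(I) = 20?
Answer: 2189271017/2329714518 ≈ 0.93972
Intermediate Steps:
J = -1/8261399 (J = 1/(-8261399) = -1/8261399 ≈ -1.2104e-7)
l(Q) = (20 + Q)/(3 + Q) (l(Q) = (Q + 20)/(Q + 3) = (20 + Q)/(3 + Q))
l(15*(-19)) - J = (20 + 15*(-19))/(3 + 15*(-19)) - 1*(-1/8261399) = (20 - 285)/(3 - 285) + 1/8261399 = -265/(-282) + 1/8261399 = -1/282*(-265) + 1/8261399 = 265/282 + 1/8261399 = 2189271017/2329714518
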